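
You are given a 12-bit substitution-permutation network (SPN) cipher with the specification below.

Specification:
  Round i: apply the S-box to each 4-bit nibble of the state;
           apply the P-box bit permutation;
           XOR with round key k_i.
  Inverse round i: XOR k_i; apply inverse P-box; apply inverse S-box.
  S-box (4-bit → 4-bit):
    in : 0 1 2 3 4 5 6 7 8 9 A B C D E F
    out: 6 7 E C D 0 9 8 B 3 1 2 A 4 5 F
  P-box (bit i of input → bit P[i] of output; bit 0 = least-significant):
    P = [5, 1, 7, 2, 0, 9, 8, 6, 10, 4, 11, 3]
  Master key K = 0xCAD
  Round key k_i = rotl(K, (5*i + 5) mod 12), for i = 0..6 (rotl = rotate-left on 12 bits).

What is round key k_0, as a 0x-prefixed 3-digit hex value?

K = 0xCAD
k_0 = rotl(K, (5*0+5) mod 12) = rotl(K, 5) = 0x5B9

0x5B9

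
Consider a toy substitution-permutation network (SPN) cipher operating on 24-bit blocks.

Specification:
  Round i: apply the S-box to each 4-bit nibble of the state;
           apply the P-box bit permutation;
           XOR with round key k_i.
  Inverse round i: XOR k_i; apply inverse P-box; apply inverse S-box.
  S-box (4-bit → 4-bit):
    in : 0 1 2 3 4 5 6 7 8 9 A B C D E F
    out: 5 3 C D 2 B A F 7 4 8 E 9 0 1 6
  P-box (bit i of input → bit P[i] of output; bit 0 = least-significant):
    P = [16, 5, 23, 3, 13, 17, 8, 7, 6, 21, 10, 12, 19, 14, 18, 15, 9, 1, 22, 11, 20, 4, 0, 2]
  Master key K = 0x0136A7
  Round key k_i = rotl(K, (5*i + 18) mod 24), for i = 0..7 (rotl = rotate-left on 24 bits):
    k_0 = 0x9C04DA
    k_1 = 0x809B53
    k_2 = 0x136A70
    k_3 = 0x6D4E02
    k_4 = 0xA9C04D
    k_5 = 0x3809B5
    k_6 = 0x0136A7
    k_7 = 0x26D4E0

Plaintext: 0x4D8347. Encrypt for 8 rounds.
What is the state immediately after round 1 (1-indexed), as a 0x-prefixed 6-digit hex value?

0x1350A2

s_0 = plaintext = 0x4D8347
s_1 = Round(s_0, k_0) = 0x1350A2
s_2 = Round(s_1, k_1) = 0x58558B
s_3 = Round(s_2, k_2) = 0xE9990E
s_4 = Round(s_3, k_3) = 0x386B02
s_5 = Round(s_4, k_4) = 0x593742
s_6 = Round(s_5, k_5) = 0xC69DE9
s_7 = Round(s_6, k_6) = 0x951EA1
s_8 = Round(s_7, k_7) = 0x2F9E03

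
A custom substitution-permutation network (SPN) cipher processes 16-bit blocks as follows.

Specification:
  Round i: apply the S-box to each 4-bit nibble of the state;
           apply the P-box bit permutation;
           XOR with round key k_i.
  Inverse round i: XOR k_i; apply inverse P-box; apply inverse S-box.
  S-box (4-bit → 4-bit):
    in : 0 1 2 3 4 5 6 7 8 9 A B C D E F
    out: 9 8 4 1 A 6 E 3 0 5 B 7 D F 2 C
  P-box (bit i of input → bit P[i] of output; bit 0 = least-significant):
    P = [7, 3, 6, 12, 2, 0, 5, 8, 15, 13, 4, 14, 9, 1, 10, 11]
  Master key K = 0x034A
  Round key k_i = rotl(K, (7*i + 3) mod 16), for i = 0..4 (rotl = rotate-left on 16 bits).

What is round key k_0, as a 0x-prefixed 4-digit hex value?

K = 0x034A
k_0 = rotl(K, (7*0+3) mod 16) = rotl(K, 3) = 0x1A50

0x1A50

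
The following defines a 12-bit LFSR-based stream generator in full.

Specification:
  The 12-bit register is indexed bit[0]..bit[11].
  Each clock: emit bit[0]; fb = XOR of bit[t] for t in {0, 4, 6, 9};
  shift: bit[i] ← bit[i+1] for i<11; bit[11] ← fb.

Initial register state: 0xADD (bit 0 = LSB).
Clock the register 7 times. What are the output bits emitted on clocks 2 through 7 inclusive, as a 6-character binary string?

reg_0 = 0xADD
clock 1: out=1, reg = 0x56E
clock 2: out=0, reg = 0xAB7
clock 3: out=1, reg = 0xD5B
clock 4: out=1, reg = 0xEAD
clock 5: out=1, reg = 0x756
clock 6: out=0, reg = 0xBAB
clock 7: out=1, reg = 0x5D5

011101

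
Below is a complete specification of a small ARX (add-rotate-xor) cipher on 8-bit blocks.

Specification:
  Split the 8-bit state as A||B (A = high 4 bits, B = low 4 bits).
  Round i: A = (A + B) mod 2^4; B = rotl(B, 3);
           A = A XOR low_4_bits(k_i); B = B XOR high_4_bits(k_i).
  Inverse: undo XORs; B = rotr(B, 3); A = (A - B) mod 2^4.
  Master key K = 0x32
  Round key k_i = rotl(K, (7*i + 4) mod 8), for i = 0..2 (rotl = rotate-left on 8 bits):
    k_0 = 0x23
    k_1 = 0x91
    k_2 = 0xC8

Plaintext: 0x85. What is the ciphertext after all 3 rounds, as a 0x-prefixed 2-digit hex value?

0xC2

s_0 = plaintext = 0x85
s_1 = Round(s_0, k_0) = 0xE8
s_2 = Round(s_1, k_1) = 0x7D
s_3 = Round(s_2, k_2) = 0xC2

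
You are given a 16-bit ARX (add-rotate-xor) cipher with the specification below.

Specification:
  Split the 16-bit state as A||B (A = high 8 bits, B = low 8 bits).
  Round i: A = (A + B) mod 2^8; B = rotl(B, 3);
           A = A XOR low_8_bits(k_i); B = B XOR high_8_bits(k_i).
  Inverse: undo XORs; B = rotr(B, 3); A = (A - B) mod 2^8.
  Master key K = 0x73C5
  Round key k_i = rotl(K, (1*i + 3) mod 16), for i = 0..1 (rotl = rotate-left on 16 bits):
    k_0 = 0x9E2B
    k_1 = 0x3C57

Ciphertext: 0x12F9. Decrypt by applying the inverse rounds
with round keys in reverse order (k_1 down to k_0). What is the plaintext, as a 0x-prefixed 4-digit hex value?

s_0 = ciphertext = 0x12F9
s_1 = InvRound(s_0, k_1) = 0x8DB8
s_2 = InvRound(s_1, k_0) = 0xE2C4

0xE2C4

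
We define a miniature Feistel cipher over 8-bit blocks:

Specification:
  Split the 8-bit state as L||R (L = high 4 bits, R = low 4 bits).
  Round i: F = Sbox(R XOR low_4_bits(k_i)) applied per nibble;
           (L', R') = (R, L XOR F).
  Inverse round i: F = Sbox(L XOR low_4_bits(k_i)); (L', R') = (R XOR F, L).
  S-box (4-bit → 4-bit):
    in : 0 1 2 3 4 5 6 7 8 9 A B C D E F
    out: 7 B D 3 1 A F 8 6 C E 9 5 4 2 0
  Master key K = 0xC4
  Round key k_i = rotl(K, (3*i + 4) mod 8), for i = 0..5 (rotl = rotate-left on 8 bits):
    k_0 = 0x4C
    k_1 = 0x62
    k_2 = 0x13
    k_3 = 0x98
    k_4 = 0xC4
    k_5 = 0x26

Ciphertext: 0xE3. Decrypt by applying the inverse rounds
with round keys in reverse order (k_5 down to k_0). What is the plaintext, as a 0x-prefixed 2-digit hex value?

s_0 = ciphertext = 0xE3
s_1 = InvRound(s_0, k_5) = 0x5E
s_2 = InvRound(s_1, k_4) = 0x55
s_3 = InvRound(s_2, k_3) = 0x15
s_4 = InvRound(s_3, k_2) = 0x81
s_5 = InvRound(s_4, k_1) = 0xF8
s_6 = InvRound(s_5, k_0) = 0xBF

0xBF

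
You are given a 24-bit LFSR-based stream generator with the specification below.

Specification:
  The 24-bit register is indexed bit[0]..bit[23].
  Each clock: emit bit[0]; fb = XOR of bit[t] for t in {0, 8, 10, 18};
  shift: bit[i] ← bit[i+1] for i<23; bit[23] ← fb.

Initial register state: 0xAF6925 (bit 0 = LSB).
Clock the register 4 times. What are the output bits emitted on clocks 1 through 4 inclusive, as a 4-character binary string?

reg_0 = 0xAF6925
clock 1: out=1, reg = 0xD7B492
clock 2: out=0, reg = 0x6BDA49
clock 3: out=1, reg = 0xB5ED24
clock 4: out=0, reg = 0xDAF692

1010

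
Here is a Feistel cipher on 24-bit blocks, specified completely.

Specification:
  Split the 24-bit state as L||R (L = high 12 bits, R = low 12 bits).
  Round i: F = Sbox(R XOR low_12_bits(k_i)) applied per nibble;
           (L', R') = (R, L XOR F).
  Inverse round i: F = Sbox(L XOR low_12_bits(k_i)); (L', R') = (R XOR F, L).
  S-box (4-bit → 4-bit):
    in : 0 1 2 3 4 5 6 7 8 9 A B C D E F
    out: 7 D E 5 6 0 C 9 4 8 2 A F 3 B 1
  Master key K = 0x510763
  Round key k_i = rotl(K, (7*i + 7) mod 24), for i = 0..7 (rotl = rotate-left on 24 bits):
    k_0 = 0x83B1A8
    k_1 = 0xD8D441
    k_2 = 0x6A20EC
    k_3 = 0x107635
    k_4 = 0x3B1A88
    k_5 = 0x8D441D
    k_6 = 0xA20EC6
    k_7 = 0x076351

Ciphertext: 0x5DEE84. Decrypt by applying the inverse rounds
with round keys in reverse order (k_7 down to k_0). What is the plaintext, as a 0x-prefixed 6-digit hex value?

s_0 = ciphertext = 0x5DEE84
s_1 = InvRound(s_0, k_7) = 0x2C55DE
s_2 = InvRound(s_1, k_6) = 0xAAB2C5
s_3 = InvRound(s_2, k_5) = 0x969AAB
s_4 = InvRound(s_3, k_4) = 0xF16969
s_5 = InvRound(s_4, k_3) = 0x18CF16
s_6 = InvRound(s_5, k_2) = 0x2D118C
s_7 = InvRound(s_6, k_1) = 0xD0B2D1
s_8 = InvRound(s_7, k_0) = 0xDF4D0B

0xDF4D0B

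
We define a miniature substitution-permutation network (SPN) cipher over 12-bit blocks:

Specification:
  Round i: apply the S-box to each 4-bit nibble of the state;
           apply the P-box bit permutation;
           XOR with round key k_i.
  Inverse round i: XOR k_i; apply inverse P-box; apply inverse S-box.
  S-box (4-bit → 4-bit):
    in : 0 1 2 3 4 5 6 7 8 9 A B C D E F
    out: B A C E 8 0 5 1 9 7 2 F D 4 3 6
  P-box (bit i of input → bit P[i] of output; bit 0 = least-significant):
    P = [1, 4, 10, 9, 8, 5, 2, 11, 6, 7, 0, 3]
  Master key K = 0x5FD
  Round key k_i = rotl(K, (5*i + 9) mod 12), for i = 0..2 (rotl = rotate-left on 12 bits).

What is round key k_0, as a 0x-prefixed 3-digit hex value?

K = 0x5FD
k_0 = rotl(K, (5*0+9) mod 12) = rotl(K, 9) = 0xABF

0xABF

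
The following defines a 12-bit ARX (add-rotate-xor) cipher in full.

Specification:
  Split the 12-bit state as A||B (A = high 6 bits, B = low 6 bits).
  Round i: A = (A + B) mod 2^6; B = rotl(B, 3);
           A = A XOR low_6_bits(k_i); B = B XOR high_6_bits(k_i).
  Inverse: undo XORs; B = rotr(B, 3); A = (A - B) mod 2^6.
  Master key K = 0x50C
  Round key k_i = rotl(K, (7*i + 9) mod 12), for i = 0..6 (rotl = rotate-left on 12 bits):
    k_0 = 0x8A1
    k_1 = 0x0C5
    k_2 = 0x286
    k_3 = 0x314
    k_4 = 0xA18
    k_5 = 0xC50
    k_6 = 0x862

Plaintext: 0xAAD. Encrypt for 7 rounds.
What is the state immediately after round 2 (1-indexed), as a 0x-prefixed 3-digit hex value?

0x03A

s_0 = plaintext = 0xAAD
s_1 = Round(s_0, k_0) = 0xD8F
s_2 = Round(s_1, k_1) = 0x03A
s_3 = Round(s_2, k_2) = 0xF1D
s_4 = Round(s_3, k_3) = 0x367
s_5 = Round(s_4, k_4) = 0xB14
s_6 = Round(s_5, k_5) = 0x413
s_7 = Round(s_6, k_6) = 0x07B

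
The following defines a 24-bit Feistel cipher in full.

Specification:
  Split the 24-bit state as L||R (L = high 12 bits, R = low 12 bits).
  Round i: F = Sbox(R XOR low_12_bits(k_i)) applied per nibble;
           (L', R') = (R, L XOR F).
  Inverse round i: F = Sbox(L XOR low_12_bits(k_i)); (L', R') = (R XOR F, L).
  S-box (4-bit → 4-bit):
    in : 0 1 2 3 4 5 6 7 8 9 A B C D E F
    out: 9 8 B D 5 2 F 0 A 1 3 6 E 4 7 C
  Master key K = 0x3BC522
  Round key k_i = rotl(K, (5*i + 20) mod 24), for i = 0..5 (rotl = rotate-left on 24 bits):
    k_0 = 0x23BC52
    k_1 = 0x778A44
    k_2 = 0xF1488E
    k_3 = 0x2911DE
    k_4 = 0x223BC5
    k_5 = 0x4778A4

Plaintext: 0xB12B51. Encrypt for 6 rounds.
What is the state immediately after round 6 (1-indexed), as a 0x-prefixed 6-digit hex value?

0x218E70

s_0 = plaintext = 0xB12B51
s_1 = Round(s_0, k_0) = 0xB51B8F
s_2 = Round(s_1, k_1) = 0xB8F3B7
s_3 = Round(s_2, k_2) = 0x3B7D5E
s_4 = Round(s_3, k_3) = 0xD5ED1E
s_5 = Round(s_4, k_4) = 0xD1E218
s_6 = Round(s_5, k_5) = 0x218E70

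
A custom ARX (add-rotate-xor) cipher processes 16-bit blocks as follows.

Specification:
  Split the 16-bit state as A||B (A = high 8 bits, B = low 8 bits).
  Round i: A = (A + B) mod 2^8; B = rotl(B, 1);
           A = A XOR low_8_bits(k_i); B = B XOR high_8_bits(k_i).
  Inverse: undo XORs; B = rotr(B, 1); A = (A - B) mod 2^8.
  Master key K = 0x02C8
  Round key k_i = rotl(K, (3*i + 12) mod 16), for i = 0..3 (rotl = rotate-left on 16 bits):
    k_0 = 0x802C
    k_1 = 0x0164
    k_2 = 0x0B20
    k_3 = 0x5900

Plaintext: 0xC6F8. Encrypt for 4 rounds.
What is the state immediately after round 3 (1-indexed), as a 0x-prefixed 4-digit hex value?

0x6ACC

s_0 = plaintext = 0xC6F8
s_1 = Round(s_0, k_0) = 0x9271
s_2 = Round(s_1, k_1) = 0x67E3
s_3 = Round(s_2, k_2) = 0x6ACC
s_4 = Round(s_3, k_3) = 0x36C0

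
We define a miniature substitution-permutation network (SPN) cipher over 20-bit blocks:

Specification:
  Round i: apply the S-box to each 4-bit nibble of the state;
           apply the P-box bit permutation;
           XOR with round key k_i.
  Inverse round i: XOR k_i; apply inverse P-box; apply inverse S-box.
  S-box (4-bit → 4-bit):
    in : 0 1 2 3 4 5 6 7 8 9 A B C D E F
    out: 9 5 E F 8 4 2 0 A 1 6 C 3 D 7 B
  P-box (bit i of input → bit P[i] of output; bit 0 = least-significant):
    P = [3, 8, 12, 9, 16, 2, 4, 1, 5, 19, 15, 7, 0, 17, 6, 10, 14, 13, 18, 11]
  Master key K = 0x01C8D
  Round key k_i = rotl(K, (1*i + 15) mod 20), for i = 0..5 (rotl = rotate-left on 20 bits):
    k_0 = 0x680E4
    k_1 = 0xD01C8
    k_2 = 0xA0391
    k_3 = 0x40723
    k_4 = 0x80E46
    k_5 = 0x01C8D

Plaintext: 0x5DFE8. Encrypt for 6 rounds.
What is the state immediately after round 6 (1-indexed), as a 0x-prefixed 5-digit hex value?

s_0 = plaintext = 0x5DFE8
s_1 = Round(s_0, k_0) = 0xB8711
s_2 = Round(s_1, k_1) = 0xA1DD0
s_3 = Round(s_2, k_2) = 0xFA16A
s_4 = Round(s_3, k_3) = 0x6FE47
s_5 = Round(s_4, k_4) = 0x2AA65
s_6 = Round(s_5, k_5) = 0xEA4C9

0xEA4C9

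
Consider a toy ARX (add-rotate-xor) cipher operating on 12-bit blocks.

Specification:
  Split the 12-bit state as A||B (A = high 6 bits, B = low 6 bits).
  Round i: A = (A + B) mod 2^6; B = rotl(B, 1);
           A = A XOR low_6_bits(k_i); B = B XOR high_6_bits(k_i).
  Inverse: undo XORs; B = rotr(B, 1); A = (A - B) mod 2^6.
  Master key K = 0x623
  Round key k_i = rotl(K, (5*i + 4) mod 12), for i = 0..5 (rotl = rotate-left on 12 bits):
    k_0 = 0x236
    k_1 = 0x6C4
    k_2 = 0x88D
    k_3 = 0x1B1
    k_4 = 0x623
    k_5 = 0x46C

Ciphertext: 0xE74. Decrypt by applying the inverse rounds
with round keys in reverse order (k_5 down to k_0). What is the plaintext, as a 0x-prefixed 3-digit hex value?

s_0 = ciphertext = 0xE74
s_1 = InvRound(s_0, k_5) = 0x8F2
s_2 = InvRound(s_1, k_4) = 0xAD5
s_3 = InvRound(s_2, k_3) = 0xC69
s_4 = InvRound(s_3, k_2) = 0x5E5
s_5 = InvRound(s_4, k_1) = 0xD1F
s_6 = InvRound(s_5, k_0) = 0x5EB

0x5EB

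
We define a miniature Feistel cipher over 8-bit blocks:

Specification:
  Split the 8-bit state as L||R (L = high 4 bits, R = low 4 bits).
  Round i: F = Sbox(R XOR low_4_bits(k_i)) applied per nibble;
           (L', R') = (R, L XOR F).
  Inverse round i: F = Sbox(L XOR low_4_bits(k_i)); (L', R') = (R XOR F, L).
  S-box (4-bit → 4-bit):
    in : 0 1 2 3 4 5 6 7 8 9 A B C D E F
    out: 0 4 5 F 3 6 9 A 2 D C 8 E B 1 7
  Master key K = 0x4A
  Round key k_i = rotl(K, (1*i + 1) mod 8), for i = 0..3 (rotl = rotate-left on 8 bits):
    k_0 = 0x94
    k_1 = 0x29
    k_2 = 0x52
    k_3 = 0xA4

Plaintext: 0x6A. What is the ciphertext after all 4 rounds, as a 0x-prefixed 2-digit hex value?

s_0 = plaintext = 0x6A
s_1 = Round(s_0, k_0) = 0xA7
s_2 = Round(s_1, k_1) = 0x7B
s_3 = Round(s_2, k_2) = 0xBA
s_4 = Round(s_3, k_3) = 0xAA

0xAA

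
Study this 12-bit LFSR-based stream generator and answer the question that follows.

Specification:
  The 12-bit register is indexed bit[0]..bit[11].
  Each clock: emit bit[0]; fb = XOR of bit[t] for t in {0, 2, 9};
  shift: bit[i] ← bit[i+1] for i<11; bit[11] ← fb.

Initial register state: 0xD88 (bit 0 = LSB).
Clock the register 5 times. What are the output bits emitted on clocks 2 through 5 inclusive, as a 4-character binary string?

reg_0 = 0xD88
clock 1: out=0, reg = 0x6C4
clock 2: out=0, reg = 0x362
clock 3: out=0, reg = 0x9B1
clock 4: out=1, reg = 0xCD8
clock 5: out=0, reg = 0x66C

0010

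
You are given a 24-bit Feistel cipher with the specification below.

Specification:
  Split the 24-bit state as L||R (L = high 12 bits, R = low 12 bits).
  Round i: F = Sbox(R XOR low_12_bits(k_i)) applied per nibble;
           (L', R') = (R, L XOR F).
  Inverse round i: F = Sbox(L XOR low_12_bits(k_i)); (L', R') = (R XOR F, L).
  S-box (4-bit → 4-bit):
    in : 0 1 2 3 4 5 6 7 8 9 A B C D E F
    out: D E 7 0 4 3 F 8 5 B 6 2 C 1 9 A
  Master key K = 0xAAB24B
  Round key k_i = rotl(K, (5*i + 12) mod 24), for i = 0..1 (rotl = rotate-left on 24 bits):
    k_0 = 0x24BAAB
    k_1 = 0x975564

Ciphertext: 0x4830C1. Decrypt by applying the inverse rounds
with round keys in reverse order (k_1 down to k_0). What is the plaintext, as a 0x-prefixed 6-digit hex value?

0x024E59

s_0 = ciphertext = 0x4830C1
s_1 = InvRound(s_0, k_1) = 0xE59483
s_2 = InvRound(s_1, k_0) = 0x024E59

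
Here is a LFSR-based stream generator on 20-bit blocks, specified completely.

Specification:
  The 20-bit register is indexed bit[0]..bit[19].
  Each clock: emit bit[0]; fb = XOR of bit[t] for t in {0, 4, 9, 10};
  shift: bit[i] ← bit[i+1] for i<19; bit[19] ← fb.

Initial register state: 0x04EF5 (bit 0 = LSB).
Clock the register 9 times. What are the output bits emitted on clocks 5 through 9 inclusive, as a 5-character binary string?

reg_0 = 0x04EF5
clock 1: out=1, reg = 0x0277A
clock 2: out=0, reg = 0x813BD
clock 3: out=1, reg = 0xC09DE
clock 4: out=0, reg = 0xE04EF
clock 5: out=1, reg = 0x70277
clock 6: out=1, reg = 0xB813B
clock 7: out=1, reg = 0x5C09D
clock 8: out=1, reg = 0x2E04E
clock 9: out=0, reg = 0x17027

11110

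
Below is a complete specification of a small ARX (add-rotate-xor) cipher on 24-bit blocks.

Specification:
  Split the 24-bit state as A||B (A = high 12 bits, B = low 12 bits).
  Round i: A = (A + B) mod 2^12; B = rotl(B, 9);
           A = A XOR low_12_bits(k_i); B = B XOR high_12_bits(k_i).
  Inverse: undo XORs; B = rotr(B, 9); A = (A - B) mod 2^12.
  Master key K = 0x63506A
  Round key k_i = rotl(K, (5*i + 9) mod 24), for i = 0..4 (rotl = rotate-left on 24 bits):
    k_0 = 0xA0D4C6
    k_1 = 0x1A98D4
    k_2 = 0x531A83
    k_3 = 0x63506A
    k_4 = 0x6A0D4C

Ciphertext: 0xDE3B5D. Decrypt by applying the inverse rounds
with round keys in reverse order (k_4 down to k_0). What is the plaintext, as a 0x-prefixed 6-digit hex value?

0x6CC156

s_0 = ciphertext = 0xDE3B5D
s_1 = InvRound(s_0, k_4) = 0x0C1FEE
s_2 = InvRound(s_1, k_3) = 0x1CFEDC
s_3 = InvRound(s_2, k_2) = 0xBDFF6D
s_4 = InvRound(s_3, k_1) = 0xCE4627
s_5 = InvRound(s_4, k_0) = 0x6CC156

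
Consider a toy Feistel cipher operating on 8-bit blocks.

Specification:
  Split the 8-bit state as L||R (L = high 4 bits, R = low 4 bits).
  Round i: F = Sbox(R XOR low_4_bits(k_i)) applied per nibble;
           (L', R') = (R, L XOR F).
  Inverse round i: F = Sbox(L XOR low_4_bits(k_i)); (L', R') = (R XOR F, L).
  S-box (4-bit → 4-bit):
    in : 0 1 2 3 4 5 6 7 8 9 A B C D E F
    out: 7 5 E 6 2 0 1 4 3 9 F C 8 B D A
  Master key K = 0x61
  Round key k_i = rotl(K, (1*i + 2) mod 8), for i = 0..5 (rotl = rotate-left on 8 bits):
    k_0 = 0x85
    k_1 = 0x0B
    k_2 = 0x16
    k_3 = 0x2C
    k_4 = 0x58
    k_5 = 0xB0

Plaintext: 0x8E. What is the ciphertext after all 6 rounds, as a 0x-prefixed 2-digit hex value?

0x10

s_0 = plaintext = 0x8E
s_1 = Round(s_0, k_0) = 0xE4
s_2 = Round(s_1, k_1) = 0x44
s_3 = Round(s_2, k_2) = 0x4A
s_4 = Round(s_3, k_3) = 0xA5
s_5 = Round(s_4, k_4) = 0x51
s_6 = Round(s_5, k_5) = 0x10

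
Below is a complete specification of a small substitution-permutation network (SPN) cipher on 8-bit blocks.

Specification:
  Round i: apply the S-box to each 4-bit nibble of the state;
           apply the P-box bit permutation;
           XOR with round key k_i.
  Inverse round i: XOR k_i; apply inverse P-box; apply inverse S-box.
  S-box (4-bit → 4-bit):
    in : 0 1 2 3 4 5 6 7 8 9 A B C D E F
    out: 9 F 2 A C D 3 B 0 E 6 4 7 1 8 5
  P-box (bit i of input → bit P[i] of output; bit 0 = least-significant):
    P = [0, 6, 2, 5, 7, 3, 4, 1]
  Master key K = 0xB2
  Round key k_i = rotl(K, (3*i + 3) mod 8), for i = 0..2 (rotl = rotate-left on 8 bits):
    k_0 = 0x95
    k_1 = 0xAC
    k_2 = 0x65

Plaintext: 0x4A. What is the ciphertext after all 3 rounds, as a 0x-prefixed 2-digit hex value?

s_0 = plaintext = 0x4A
s_1 = Round(s_0, k_0) = 0xC3
s_2 = Round(s_1, k_1) = 0x54
s_3 = Round(s_2, k_2) = 0xD3

0xD3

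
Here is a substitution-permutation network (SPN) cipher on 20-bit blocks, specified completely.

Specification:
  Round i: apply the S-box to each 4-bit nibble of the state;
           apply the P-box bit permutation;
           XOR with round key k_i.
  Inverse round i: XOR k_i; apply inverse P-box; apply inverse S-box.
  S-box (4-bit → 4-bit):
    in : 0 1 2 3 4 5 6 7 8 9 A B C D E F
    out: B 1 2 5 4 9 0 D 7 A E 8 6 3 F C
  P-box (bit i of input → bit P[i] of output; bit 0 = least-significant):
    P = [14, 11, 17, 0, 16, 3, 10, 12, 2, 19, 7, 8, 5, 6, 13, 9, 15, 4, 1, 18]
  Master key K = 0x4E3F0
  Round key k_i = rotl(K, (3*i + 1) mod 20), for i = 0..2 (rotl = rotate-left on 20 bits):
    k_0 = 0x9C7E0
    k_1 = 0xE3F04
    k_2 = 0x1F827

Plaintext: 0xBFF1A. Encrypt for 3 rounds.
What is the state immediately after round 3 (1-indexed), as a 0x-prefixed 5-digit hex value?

s_0 = plaintext = 0xBFF1A
s_1 = Round(s_0, k_0) = 0xEEC61
s_2 = Round(s_1, k_1) = 0x2DDF6
s_3 = Round(s_2, k_2) = 0x9EC53

0x9EC53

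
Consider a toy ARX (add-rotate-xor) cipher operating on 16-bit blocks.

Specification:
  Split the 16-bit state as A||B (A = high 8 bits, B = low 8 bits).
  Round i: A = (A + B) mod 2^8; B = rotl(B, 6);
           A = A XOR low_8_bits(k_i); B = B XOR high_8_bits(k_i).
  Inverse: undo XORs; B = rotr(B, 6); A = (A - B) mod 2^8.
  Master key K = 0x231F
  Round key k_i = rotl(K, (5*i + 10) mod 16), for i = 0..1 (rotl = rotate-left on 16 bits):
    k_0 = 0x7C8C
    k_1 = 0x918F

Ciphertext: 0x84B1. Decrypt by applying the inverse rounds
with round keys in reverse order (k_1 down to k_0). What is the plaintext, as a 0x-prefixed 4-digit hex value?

s_0 = ciphertext = 0x84B1
s_1 = InvRound(s_0, k_1) = 0x8B80
s_2 = InvRound(s_1, k_0) = 0x14F3

0x14F3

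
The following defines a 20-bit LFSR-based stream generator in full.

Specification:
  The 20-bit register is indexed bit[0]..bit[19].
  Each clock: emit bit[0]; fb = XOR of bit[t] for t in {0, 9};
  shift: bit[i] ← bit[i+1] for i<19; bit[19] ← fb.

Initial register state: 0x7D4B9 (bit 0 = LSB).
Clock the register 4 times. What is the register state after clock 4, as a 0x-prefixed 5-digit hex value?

reg_0 = 0x7D4B9
clock 1: out=1, reg = 0xBEA5C
clock 2: out=0, reg = 0xDF52E
clock 3: out=0, reg = 0x6FA97
clock 4: out=1, reg = 0x37D4B

0x37D4B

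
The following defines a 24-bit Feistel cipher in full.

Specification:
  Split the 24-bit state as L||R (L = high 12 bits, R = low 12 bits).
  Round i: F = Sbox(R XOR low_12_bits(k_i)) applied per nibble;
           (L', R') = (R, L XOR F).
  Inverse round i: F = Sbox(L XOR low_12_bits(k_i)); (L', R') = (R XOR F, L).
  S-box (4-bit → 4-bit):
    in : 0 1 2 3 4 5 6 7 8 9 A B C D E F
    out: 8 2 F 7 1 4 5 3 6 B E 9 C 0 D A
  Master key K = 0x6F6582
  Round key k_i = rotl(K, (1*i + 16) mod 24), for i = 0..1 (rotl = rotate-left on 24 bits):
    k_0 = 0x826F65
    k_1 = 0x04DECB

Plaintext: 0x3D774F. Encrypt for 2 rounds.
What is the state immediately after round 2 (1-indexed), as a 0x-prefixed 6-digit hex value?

0x529E90

s_0 = plaintext = 0x3D774F
s_1 = Round(s_0, k_0) = 0x74F529
s_2 = Round(s_1, k_1) = 0x529E90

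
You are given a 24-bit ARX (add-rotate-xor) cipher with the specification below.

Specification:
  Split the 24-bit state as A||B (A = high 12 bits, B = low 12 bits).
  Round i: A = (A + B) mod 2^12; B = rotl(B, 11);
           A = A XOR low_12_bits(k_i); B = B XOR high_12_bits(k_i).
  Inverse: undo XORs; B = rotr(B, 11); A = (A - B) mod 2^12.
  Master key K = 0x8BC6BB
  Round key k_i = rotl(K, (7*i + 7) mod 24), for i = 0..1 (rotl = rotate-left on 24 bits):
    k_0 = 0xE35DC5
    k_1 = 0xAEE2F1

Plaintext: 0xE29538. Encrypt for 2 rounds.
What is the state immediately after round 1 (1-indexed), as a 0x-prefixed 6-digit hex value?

s_0 = plaintext = 0xE29538
s_1 = Round(s_0, k_0) = 0xEA4CA9
s_2 = Round(s_1, k_1) = 0x9BC4BA

0xEA4CA9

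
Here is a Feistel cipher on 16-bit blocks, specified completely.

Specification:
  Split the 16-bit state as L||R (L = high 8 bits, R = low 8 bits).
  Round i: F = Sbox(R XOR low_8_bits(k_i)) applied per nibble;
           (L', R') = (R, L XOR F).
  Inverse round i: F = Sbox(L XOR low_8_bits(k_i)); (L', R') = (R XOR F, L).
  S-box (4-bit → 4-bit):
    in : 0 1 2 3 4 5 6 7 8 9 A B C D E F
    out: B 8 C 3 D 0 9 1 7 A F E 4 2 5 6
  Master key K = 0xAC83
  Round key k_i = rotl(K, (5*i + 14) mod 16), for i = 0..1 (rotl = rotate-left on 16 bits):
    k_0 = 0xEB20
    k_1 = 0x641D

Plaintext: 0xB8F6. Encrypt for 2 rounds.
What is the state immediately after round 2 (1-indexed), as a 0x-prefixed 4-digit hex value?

0x9182

s_0 = plaintext = 0xB8F6
s_1 = Round(s_0, k_0) = 0xF691
s_2 = Round(s_1, k_1) = 0x9182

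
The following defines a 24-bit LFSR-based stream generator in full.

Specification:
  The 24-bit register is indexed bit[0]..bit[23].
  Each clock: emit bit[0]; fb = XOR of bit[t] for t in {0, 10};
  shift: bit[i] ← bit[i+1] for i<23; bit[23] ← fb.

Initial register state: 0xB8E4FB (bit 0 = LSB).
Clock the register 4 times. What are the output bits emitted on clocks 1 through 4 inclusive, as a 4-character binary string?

1101

reg_0 = 0xB8E4FB
clock 1: out=1, reg = 0x5C727D
clock 2: out=1, reg = 0xAE393E
clock 3: out=0, reg = 0x571C9F
clock 4: out=1, reg = 0x2B8E4F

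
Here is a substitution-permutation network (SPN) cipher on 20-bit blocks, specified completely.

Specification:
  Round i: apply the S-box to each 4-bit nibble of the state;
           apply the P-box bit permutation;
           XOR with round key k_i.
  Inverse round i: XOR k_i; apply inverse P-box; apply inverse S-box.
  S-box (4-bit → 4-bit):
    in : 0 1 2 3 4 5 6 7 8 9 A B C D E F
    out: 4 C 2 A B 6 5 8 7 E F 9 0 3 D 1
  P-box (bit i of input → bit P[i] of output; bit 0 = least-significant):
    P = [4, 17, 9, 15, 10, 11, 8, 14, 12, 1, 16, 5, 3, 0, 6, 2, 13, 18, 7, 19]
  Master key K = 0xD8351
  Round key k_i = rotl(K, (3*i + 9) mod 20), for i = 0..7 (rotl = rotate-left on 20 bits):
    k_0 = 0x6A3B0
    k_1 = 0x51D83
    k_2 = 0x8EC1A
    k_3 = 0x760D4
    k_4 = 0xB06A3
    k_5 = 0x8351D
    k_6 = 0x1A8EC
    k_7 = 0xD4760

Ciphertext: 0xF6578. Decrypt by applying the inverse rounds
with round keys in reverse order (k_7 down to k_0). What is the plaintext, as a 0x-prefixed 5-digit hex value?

0xD956A

s_0 = ciphertext = 0xF6578
s_1 = InvRound(s_0, k_7) = 0xFFCC8
s_2 = InvRound(s_1, k_6) = 0x37BB2
s_3 = InvRound(s_2, k_5) = 0x14945
s_4 = InvRound(s_3, k_4) = 0x113A5
s_5 = InvRound(s_4, k_3) = 0xD5B18
s_6 = InvRound(s_5, k_2) = 0xDC861
s_7 = InvRound(s_6, k_1) = 0x104E7
s_8 = InvRound(s_7, k_0) = 0xD956A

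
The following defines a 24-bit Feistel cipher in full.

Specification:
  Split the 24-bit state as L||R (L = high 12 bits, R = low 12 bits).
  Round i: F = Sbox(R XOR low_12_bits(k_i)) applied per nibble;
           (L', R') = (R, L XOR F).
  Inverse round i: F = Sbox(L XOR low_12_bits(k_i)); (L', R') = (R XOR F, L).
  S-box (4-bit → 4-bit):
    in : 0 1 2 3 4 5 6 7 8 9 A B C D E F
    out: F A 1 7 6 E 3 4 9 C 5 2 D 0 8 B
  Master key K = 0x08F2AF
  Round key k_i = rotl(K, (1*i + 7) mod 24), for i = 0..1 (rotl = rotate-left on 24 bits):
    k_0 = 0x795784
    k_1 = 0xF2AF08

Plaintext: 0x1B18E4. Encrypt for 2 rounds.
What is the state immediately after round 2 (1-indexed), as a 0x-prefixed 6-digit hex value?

s_0 = plaintext = 0x1B18E4
s_1 = Round(s_0, k_0) = 0x8E4A8E
s_2 = Round(s_1, k_1) = 0xA8E677

0xA8E677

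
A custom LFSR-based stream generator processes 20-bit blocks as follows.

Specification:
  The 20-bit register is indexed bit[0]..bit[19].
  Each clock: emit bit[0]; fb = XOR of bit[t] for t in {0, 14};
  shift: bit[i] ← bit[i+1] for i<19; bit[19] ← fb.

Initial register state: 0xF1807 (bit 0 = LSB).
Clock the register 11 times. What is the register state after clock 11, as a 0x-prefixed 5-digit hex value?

0xDF7E3

reg_0 = 0xF1807
clock 1: out=1, reg = 0xF8C03
clock 2: out=1, reg = 0xFC601
clock 3: out=1, reg = 0x7E300
clock 4: out=0, reg = 0xBF180
clock 5: out=0, reg = 0xDF8C0
clock 6: out=0, reg = 0xEFC60
clock 7: out=0, reg = 0xF7E30
clock 8: out=0, reg = 0xFBF18
clock 9: out=0, reg = 0x7DF8C
clock 10: out=0, reg = 0xBEFC6
clock 11: out=0, reg = 0xDF7E3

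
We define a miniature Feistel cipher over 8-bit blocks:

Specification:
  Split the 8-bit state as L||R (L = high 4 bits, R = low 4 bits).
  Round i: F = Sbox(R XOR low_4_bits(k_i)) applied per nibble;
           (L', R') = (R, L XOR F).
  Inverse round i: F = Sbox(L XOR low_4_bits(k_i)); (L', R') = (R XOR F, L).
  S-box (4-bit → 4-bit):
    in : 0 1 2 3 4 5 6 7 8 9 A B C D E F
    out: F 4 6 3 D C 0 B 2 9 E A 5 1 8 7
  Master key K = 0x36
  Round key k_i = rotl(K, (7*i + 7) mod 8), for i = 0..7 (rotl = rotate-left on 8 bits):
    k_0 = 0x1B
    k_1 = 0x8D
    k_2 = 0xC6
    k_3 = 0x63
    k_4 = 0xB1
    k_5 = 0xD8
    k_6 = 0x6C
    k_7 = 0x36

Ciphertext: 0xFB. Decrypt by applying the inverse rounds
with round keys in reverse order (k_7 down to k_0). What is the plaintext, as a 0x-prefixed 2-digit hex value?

s_0 = ciphertext = 0xFB
s_1 = InvRound(s_0, k_7) = 0x2F
s_2 = InvRound(s_1, k_6) = 0x72
s_3 = InvRound(s_2, k_5) = 0x57
s_4 = InvRound(s_3, k_4) = 0xA5
s_5 = InvRound(s_4, k_3) = 0xCA
s_6 = InvRound(s_5, k_2) = 0x4C
s_7 = InvRound(s_6, k_1) = 0x54
s_8 = InvRound(s_7, k_0) = 0xC5

0xC5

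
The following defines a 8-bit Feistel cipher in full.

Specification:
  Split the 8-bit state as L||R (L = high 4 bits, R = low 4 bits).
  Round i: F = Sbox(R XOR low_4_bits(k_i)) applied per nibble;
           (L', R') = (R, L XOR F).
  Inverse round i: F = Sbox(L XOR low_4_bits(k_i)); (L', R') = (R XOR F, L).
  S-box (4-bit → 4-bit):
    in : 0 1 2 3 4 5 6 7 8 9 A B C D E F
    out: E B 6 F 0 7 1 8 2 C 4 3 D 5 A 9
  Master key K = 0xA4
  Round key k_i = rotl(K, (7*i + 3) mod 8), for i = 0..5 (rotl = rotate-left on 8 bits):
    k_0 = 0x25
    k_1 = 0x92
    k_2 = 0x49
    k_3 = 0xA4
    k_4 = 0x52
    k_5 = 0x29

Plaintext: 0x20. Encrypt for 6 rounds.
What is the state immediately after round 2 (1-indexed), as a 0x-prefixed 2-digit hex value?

s_0 = plaintext = 0x20
s_1 = Round(s_0, k_0) = 0x05
s_2 = Round(s_1, k_1) = 0x58
s_3 = Round(s_2, k_2) = 0x8E
s_4 = Round(s_3, k_3) = 0xEC
s_5 = Round(s_4, k_4) = 0xC4
s_6 = Round(s_5, k_5) = 0x49

0x58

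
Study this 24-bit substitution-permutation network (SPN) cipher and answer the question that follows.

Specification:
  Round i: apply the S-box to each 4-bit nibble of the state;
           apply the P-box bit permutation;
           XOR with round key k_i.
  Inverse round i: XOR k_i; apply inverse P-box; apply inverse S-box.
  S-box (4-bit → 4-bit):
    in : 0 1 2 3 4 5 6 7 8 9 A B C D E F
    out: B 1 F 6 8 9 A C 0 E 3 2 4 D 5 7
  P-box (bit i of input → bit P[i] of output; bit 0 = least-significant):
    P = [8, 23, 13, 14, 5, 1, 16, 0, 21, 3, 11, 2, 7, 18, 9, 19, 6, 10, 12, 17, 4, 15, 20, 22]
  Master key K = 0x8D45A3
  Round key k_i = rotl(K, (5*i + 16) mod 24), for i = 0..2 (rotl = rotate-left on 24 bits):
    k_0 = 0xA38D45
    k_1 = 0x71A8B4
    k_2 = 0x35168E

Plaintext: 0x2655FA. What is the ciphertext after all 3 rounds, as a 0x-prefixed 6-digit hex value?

0xB5C6AD

s_0 = plaintext = 0x2655FA
s_1 = Round(s_0, k_0) = 0x5808F3
s_2 = Round(s_1, k_1) = 0xBC8806
s_3 = Round(s_2, k_2) = 0xB5C6AD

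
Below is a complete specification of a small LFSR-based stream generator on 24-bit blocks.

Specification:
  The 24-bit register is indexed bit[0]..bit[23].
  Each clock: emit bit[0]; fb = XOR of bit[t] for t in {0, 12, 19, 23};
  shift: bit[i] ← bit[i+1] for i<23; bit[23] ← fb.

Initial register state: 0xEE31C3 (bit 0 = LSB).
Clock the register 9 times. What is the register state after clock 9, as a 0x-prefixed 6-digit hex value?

reg_0 = 0xEE31C3
clock 1: out=1, reg = 0x7718E1
clock 2: out=1, reg = 0x3B8C70
clock 3: out=0, reg = 0x9DC638
clock 4: out=0, reg = 0x4EE31C
clock 5: out=0, reg = 0xA7718E
clock 6: out=0, reg = 0x53B8C7
clock 7: out=1, reg = 0x29DC63
clock 8: out=1, reg = 0x94EE31
clock 9: out=1, reg = 0x4A7718

0x4A7718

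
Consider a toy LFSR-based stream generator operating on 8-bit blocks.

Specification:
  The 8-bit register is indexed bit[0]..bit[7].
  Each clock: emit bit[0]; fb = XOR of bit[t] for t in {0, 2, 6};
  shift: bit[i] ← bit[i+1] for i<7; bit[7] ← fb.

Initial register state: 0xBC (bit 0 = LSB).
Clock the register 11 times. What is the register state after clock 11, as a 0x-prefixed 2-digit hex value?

reg_0 = 0xBC
clock 1: out=0, reg = 0xDE
clock 2: out=0, reg = 0x6F
clock 3: out=1, reg = 0xB7
clock 4: out=1, reg = 0x5B
clock 5: out=1, reg = 0x2D
clock 6: out=1, reg = 0x16
clock 7: out=0, reg = 0x8B
clock 8: out=1, reg = 0xC5
clock 9: out=1, reg = 0xE2
clock 10: out=0, reg = 0xF1
clock 11: out=1, reg = 0x78

0x78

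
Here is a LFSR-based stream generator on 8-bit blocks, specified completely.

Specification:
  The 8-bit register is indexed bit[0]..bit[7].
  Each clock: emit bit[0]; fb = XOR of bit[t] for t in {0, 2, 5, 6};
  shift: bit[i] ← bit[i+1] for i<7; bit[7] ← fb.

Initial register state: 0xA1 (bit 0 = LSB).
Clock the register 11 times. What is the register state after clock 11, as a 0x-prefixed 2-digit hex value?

reg_0 = 0xA1
clock 1: out=1, reg = 0x50
clock 2: out=0, reg = 0xA8
clock 3: out=0, reg = 0xD4
clock 4: out=0, reg = 0x6A
clock 5: out=0, reg = 0x35
clock 6: out=1, reg = 0x9A
clock 7: out=0, reg = 0x4D
clock 8: out=1, reg = 0xA6
clock 9: out=0, reg = 0x53
clock 10: out=1, reg = 0x29
clock 11: out=1, reg = 0x14

0x14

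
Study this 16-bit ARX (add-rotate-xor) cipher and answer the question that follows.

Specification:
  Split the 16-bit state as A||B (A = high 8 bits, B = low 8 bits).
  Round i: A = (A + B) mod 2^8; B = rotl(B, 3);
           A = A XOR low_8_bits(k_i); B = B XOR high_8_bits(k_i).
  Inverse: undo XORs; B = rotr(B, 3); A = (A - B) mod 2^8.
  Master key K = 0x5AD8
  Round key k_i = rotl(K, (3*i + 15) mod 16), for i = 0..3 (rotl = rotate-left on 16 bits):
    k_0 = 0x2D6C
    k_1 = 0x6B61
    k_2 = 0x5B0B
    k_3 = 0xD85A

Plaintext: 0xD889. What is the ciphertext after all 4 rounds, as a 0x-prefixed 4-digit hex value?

0xE61A

s_0 = plaintext = 0xD889
s_1 = Round(s_0, k_0) = 0x0D61
s_2 = Round(s_1, k_1) = 0x0F60
s_3 = Round(s_2, k_2) = 0x6458
s_4 = Round(s_3, k_3) = 0xE61A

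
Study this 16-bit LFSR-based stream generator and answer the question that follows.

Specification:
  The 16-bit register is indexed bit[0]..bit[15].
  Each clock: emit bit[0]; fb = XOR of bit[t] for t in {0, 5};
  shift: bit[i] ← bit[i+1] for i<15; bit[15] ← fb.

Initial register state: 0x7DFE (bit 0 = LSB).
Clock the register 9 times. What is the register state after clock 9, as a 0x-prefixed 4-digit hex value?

reg_0 = 0x7DFE
clock 1: out=0, reg = 0xBEFF
clock 2: out=1, reg = 0x5F7F
clock 3: out=1, reg = 0x2FBF
clock 4: out=1, reg = 0x17DF
clock 5: out=1, reg = 0x8BEF
clock 6: out=1, reg = 0x45F7
clock 7: out=1, reg = 0x22FB
clock 8: out=1, reg = 0x117D
clock 9: out=1, reg = 0x08BE

0x08BE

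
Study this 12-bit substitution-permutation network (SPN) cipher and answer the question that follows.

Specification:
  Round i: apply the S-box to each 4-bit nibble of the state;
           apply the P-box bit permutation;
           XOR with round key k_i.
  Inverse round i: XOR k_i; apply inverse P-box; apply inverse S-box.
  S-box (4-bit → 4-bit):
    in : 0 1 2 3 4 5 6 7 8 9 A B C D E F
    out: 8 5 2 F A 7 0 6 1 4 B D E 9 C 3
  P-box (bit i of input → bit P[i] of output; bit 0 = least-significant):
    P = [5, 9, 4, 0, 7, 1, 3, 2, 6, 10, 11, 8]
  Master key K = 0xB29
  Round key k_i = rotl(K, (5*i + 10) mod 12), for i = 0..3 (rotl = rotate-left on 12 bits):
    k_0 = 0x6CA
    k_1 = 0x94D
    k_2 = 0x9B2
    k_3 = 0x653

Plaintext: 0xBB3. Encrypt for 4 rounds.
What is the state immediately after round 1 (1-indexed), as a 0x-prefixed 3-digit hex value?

0xD37

s_0 = plaintext = 0xBB3
s_1 = Round(s_0, k_0) = 0xD37
s_2 = Round(s_1, k_1) = 0xA93
s_3 = Round(s_2, k_2) = 0xECB
s_4 = Round(s_3, k_3) = 0xF6C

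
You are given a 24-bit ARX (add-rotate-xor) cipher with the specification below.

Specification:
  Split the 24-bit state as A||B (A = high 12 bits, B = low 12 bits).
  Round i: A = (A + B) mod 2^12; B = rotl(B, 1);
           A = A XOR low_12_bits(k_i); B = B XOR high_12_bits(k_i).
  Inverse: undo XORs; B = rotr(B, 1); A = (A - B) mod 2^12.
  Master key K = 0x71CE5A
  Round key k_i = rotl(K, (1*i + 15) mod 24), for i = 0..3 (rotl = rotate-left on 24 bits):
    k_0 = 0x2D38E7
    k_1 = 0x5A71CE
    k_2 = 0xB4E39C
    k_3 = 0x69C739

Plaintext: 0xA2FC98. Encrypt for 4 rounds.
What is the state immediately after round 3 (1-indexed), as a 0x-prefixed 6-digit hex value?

s_0 = plaintext = 0xA2FC98
s_1 = Round(s_0, k_0) = 0xE20BE2
s_2 = Round(s_1, k_1) = 0xBCC262
s_3 = Round(s_2, k_2) = 0xDB2F8A
s_4 = Round(s_3, k_3) = 0xA05989

0xDB2F8A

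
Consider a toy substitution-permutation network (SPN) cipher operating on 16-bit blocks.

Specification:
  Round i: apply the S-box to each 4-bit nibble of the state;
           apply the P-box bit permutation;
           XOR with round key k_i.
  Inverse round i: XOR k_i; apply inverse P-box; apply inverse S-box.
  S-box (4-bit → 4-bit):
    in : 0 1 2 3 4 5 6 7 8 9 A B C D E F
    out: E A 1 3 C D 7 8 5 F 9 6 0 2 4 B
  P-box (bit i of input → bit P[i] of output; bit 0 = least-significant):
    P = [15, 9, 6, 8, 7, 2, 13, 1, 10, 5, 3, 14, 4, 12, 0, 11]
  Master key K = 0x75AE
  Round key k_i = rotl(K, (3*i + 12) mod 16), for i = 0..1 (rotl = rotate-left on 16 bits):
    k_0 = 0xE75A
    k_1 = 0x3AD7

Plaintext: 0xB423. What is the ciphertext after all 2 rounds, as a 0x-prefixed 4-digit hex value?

s_0 = plaintext = 0xB423
s_1 = Round(s_0, k_0) = 0x35D3
s_2 = Round(s_1, k_1) = 0xECCB

0xECCB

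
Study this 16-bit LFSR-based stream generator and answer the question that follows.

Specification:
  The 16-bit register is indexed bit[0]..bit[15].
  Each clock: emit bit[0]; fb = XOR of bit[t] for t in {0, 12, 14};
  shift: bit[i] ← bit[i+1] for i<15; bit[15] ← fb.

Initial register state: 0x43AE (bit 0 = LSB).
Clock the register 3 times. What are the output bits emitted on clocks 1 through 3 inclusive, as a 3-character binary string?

011

reg_0 = 0x43AE
clock 1: out=0, reg = 0xA1D7
clock 2: out=1, reg = 0xD0EB
clock 3: out=1, reg = 0xE875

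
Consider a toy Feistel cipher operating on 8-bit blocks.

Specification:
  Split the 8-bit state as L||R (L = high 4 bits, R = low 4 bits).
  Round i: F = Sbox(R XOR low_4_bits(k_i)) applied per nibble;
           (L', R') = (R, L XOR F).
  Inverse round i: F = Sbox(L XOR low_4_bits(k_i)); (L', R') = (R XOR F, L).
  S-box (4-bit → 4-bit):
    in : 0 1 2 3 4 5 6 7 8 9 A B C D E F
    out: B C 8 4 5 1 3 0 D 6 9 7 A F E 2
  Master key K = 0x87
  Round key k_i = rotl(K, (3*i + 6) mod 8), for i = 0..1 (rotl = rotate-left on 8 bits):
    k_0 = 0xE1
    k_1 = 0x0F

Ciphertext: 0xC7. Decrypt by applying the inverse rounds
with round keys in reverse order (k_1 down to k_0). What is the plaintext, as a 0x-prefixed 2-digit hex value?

s_0 = ciphertext = 0xC7
s_1 = InvRound(s_0, k_1) = 0x3C
s_2 = InvRound(s_1, k_0) = 0x43

0x43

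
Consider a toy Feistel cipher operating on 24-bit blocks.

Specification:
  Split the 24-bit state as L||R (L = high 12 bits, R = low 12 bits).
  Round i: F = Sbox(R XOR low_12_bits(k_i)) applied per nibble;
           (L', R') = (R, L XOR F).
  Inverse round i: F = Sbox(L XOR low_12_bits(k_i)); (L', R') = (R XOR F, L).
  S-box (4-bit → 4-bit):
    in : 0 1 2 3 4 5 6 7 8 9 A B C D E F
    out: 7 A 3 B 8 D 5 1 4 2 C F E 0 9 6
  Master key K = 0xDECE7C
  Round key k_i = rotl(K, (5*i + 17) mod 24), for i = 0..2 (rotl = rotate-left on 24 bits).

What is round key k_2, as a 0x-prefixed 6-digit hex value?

0xF673E6

K = 0xDECE7C
k_0 = rotl(K, (5*0+17) mod 24) = rotl(K, 17) = 0xF9BD9C
k_1 = rotl(K, (5*1+17) mod 24) = rotl(K, 22) = 0x37B39F
k_2 = rotl(K, (5*2+17) mod 24) = rotl(K, 3) = 0xF673E6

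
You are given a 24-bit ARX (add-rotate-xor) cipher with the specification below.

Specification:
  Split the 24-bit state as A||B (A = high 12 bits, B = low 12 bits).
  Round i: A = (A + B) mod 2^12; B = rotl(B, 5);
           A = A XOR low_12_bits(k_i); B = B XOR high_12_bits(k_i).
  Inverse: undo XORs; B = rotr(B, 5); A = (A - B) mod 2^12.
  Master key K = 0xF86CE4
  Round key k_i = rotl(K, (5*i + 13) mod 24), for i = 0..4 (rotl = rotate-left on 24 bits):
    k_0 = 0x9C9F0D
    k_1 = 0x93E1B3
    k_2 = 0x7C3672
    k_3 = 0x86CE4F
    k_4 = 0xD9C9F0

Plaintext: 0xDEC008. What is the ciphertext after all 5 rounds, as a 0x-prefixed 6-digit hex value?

0x0AAD84

s_0 = plaintext = 0xDEC008
s_1 = Round(s_0, k_0) = 0x2F98C9
s_2 = Round(s_1, k_1) = 0xA7100F
s_3 = Round(s_2, k_2) = 0xCF2623
s_4 = Round(s_3, k_3) = 0xD5AC00
s_5 = Round(s_4, k_4) = 0x0AAD84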